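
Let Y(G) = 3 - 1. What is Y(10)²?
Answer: 4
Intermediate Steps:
Y(G) = 2
Y(10)² = 2² = 4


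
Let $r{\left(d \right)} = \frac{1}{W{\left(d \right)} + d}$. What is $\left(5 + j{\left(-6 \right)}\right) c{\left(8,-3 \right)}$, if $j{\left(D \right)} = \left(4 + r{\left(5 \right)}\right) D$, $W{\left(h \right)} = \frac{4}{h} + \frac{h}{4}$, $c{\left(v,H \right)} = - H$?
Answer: $- \frac{2799}{47} \approx -59.553$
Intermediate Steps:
$W{\left(h \right)} = \frac{4}{h} + \frac{h}{4}$ ($W{\left(h \right)} = \frac{4}{h} + h \frac{1}{4} = \frac{4}{h} + \frac{h}{4}$)
$r{\left(d \right)} = \frac{1}{\frac{4}{d} + \frac{5 d}{4}}$ ($r{\left(d \right)} = \frac{1}{\left(\frac{4}{d} + \frac{d}{4}\right) + d} = \frac{1}{\frac{4}{d} + \frac{5 d}{4}}$)
$j{\left(D \right)} = \frac{584 D}{141}$ ($j{\left(D \right)} = \left(4 + 4 \cdot 5 \frac{1}{16 + 5 \cdot 5^{2}}\right) D = \left(4 + 4 \cdot 5 \frac{1}{16 + 5 \cdot 25}\right) D = \left(4 + 4 \cdot 5 \frac{1}{16 + 125}\right) D = \left(4 + 4 \cdot 5 \cdot \frac{1}{141}\right) D = \left(4 + \frac{20}{141}\right) D = \frac{584 D}{141}$)
$\left(5 + j{\left(-6 \right)}\right) c{\left(8,-3 \right)} = \left(5 + \frac{584}{141} \left(-6\right)\right) \left(\left(-1\right) \left(-3\right)\right) = \left(5 - \frac{1168}{47}\right) 3 = \left(- \frac{933}{47}\right) 3 = - \frac{2799}{47}$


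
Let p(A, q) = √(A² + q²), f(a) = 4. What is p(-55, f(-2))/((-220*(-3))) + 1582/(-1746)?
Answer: -791/873 + √3041/660 ≈ -0.82252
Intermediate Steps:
p(-55, f(-2))/((-220*(-3))) + 1582/(-1746) = √((-55)² + 4²)/((-220*(-3))) + 1582/(-1746) = √(3025 + 16)/660 + 1582*(-1/1746) = √3041*(1/660) - 791/873 = √3041/660 - 791/873 = -791/873 + √3041/660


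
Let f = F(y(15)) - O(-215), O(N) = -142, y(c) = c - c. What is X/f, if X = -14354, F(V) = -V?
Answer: -7177/71 ≈ -101.08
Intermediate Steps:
y(c) = 0
f = 142 (f = -1*0 - 1*(-142) = 0 + 142 = 142)
X/f = -14354/142 = -14354*1/142 = -7177/71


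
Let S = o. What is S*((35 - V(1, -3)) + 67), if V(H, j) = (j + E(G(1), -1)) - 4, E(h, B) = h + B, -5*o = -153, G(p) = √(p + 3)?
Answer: 16524/5 ≈ 3304.8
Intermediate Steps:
G(p) = √(3 + p)
o = 153/5 (o = -⅕*(-153) = 153/5 ≈ 30.600)
S = 153/5 ≈ 30.600
E(h, B) = B + h
V(H, j) = -3 + j (V(H, j) = (j + (-1 + √(3 + 1))) - 4 = (j + (-1 + √4)) - 4 = (j + (-1 + 2)) - 4 = (j + 1) - 4 = (1 + j) - 4 = -3 + j)
S*((35 - V(1, -3)) + 67) = 153*((35 - (-3 - 3)) + 67)/5 = 153*((35 - 1*(-6)) + 67)/5 = 153*((35 + 6) + 67)/5 = 153*(41 + 67)/5 = (153/5)*108 = 16524/5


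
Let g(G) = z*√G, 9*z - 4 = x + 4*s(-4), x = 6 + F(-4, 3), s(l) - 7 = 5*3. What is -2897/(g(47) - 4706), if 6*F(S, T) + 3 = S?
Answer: 39754650312/64563142009 + 90890478*√47/64563142009 ≈ 0.62540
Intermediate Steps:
F(S, T) = -½ + S/6
s(l) = 22 (s(l) = 7 + 5*3 = 7 + 15 = 22)
x = 29/6 (x = 6 + (-½ + (⅙)*(-4)) = 6 + (-½ - ⅔) = 6 - 7/6 = 29/6 ≈ 4.8333)
z = 581/54 (z = 4/9 + (29/6 + 4*22)/9 = 4/9 + (29/6 + 88)/9 = 4/9 + (⅑)*(557/6) = 4/9 + 557/54 = 581/54 ≈ 10.759)
g(G) = 581*√G/54
-2897/(g(47) - 4706) = -2897/(581*√47/54 - 4706) = -2897/(-4706 + 581*√47/54)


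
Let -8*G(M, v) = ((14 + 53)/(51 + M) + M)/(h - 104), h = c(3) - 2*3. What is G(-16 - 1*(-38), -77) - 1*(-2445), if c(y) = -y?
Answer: 161352113/65992 ≈ 2445.0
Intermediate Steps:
h = -9 (h = -1*3 - 2*3 = -3 - 6 = -9)
G(M, v) = M/904 + 67/(904*(51 + M)) (G(M, v) = -((14 + 53)/(51 + M) + M)/(8*(-9 - 104)) = -(67/(51 + M) + M)/(8*(-113)) = -(M + 67/(51 + M))*(-1)/(8*113) = -(-67/(113*(51 + M)) - M/113)/8 = M/904 + 67/(904*(51 + M)))
G(-16 - 1*(-38), -77) - 1*(-2445) = (67 + (-16 - 1*(-38))**2 + 51*(-16 - 1*(-38)))/(904*(51 + (-16 - 1*(-38)))) - 1*(-2445) = (67 + (-16 + 38)**2 + 51*(-16 + 38))/(904*(51 + (-16 + 38))) + 2445 = (67 + 22**2 + 51*22)/(904*(51 + 22)) + 2445 = (1/904)*(67 + 484 + 1122)/73 + 2445 = (1/904)*(1/73)*1673 + 2445 = 1673/65992 + 2445 = 161352113/65992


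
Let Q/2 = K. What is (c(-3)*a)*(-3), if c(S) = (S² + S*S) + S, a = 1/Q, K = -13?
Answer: 45/26 ≈ 1.7308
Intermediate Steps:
Q = -26 (Q = 2*(-13) = -26)
a = -1/26 (a = 1/(-26) = -1/26 ≈ -0.038462)
c(S) = S + 2*S² (c(S) = (S² + S²) + S = 2*S² + S = S + 2*S²)
(c(-3)*a)*(-3) = (-3*(1 + 2*(-3))*(-1/26))*(-3) = (-3*(1 - 6)*(-1/26))*(-3) = (-3*(-5)*(-1/26))*(-3) = (15*(-1/26))*(-3) = -15/26*(-3) = 45/26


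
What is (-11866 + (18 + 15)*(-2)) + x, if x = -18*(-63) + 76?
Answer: -10722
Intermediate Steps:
x = 1210 (x = 1134 + 76 = 1210)
(-11866 + (18 + 15)*(-2)) + x = (-11866 + (18 + 15)*(-2)) + 1210 = (-11866 + 33*(-2)) + 1210 = (-11866 - 66) + 1210 = -11932 + 1210 = -10722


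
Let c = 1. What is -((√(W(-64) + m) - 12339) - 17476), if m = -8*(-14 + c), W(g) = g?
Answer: 29815 - 2*√10 ≈ 29809.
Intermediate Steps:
m = 104 (m = -8*(-14 + 1) = -8*(-13) = 104)
-((√(W(-64) + m) - 12339) - 17476) = -((√(-64 + 104) - 12339) - 17476) = -((√40 - 12339) - 17476) = -((2*√10 - 12339) - 17476) = -((-12339 + 2*√10) - 17476) = -(-29815 + 2*√10) = 29815 - 2*√10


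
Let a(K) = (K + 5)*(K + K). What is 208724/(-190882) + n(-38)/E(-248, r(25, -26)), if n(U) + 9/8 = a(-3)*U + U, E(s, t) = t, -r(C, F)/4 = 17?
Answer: -375068663/51919904 ≈ -7.2240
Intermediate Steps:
r(C, F) = -68 (r(C, F) = -4*17 = -68)
a(K) = 2*K*(5 + K) (a(K) = (5 + K)*(2*K) = 2*K*(5 + K))
n(U) = -9/8 - 11*U (n(U) = -9/8 + ((2*(-3)*(5 - 3))*U + U) = -9/8 + ((2*(-3)*2)*U + U) = -9/8 + (-12*U + U) = -9/8 - 11*U)
208724/(-190882) + n(-38)/E(-248, r(25, -26)) = 208724/(-190882) + (-9/8 - 11*(-38))/(-68) = 208724*(-1/190882) + (-9/8 + 418)*(-1/68) = -104362/95441 + (3335/8)*(-1/68) = -104362/95441 - 3335/544 = -375068663/51919904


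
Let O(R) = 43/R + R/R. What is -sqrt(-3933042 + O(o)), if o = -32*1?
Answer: -I*sqrt(251714710)/8 ≈ -1983.2*I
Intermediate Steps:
o = -32
O(R) = 1 + 43/R (O(R) = 43/R + 1 = 1 + 43/R)
-sqrt(-3933042 + O(o)) = -sqrt(-3933042 + (43 - 32)/(-32)) = -sqrt(-3933042 - 1/32*11) = -sqrt(-3933042 - 11/32) = -sqrt(-125857355/32) = -I*sqrt(251714710)/8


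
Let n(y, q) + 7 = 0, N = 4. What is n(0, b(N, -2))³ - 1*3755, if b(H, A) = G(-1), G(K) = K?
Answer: -4098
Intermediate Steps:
b(H, A) = -1
n(y, q) = -7 (n(y, q) = -7 + 0 = -7)
n(0, b(N, -2))³ - 1*3755 = (-7)³ - 1*3755 = -343 - 3755 = -4098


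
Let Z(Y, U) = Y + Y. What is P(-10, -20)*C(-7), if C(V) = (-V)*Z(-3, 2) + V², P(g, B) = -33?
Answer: -231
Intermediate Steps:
Z(Y, U) = 2*Y
C(V) = V² + 6*V (C(V) = (-V)*(2*(-3)) + V² = -V*(-6) + V² = 6*V + V² = V² + 6*V)
P(-10, -20)*C(-7) = -(-231)*(6 - 7) = -(-231)*(-1) = -33*7 = -231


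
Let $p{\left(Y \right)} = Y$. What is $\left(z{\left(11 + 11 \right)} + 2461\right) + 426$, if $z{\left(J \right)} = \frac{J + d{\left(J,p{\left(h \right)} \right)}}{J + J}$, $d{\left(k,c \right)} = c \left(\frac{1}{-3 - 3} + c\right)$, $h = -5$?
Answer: $\frac{762455}{264} \approx 2888.1$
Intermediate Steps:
$d{\left(k,c \right)} = c \left(- \frac{1}{6} + c\right)$ ($d{\left(k,c \right)} = c \left(\frac{1}{-6} + c\right) = c \left(- \frac{1}{6} + c\right)$)
$z{\left(J \right)} = \frac{\frac{155}{6} + J}{2 J}$ ($z{\left(J \right)} = \frac{J - 5 \left(- \frac{1}{6} - 5\right)}{J + J} = \frac{J - - \frac{155}{6}}{2 J} = \left(J + \frac{155}{6}\right) \frac{1}{2 J} = \left(\frac{155}{6} + J\right) \frac{1}{2 J} = \frac{\frac{155}{6} + J}{2 J}$)
$\left(z{\left(11 + 11 \right)} + 2461\right) + 426 = \left(\frac{155 + 6 \left(11 + 11\right)}{12 \left(11 + 11\right)} + 2461\right) + 426 = \left(\frac{155 + 6 \cdot 22}{12 \cdot 22} + 2461\right) + 426 = \left(\frac{1}{12} \cdot \frac{1}{22} \left(155 + 132\right) + 2461\right) + 426 = \left(\frac{1}{12} \cdot \frac{1}{22} \cdot 287 + 2461\right) + 426 = \left(\frac{287}{264} + 2461\right) + 426 = \frac{649991}{264} + 426 = \frac{762455}{264}$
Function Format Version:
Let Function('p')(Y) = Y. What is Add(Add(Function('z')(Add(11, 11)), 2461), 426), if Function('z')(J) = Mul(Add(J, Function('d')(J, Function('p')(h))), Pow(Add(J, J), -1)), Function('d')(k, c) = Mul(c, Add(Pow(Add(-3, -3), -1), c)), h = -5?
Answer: Rational(762455, 264) ≈ 2888.1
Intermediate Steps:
Function('d')(k, c) = Mul(c, Add(Rational(-1, 6), c)) (Function('d')(k, c) = Mul(c, Add(Pow(-6, -1), c)) = Mul(c, Add(Rational(-1, 6), c)))
Function('z')(J) = Mul(Rational(1, 2), Pow(J, -1), Add(Rational(155, 6), J)) (Function('z')(J) = Mul(Add(J, Mul(-5, Add(Rational(-1, 6), -5))), Pow(Add(J, J), -1)) = Mul(Add(J, Mul(-5, Rational(-31, 6))), Pow(Mul(2, J), -1)) = Mul(Add(J, Rational(155, 6)), Mul(Rational(1, 2), Pow(J, -1))) = Mul(Add(Rational(155, 6), J), Mul(Rational(1, 2), Pow(J, -1))) = Mul(Rational(1, 2), Pow(J, -1), Add(Rational(155, 6), J)))
Add(Add(Function('z')(Add(11, 11)), 2461), 426) = Add(Add(Mul(Rational(1, 12), Pow(Add(11, 11), -1), Add(155, Mul(6, Add(11, 11)))), 2461), 426) = Add(Add(Mul(Rational(1, 12), Pow(22, -1), Add(155, Mul(6, 22))), 2461), 426) = Add(Add(Mul(Rational(1, 12), Rational(1, 22), Add(155, 132)), 2461), 426) = Add(Add(Mul(Rational(1, 12), Rational(1, 22), 287), 2461), 426) = Add(Add(Rational(287, 264), 2461), 426) = Add(Rational(649991, 264), 426) = Rational(762455, 264)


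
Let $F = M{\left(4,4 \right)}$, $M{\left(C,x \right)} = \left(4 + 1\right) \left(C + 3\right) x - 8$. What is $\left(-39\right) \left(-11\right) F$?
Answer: $56628$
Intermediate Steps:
$M{\left(C,x \right)} = -8 + x \left(15 + 5 C\right)$ ($M{\left(C,x \right)} = 5 \left(3 + C\right) x - 8 = \left(15 + 5 C\right) x - 8 = x \left(15 + 5 C\right) - 8 = -8 + x \left(15 + 5 C\right)$)
$F = 132$ ($F = -8 + 15 \cdot 4 + 5 \cdot 4 \cdot 4 = -8 + 60 + 80 = 132$)
$\left(-39\right) \left(-11\right) F = \left(-39\right) \left(-11\right) 132 = 429 \cdot 132 = 56628$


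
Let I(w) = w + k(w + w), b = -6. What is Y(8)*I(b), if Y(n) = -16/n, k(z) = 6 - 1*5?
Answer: 10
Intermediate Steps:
k(z) = 1 (k(z) = 6 - 5 = 1)
I(w) = 1 + w (I(w) = w + 1 = 1 + w)
Y(8)*I(b) = (-16/8)*(1 - 6) = -16*1/8*(-5) = -2*(-5) = 10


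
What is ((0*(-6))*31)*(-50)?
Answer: 0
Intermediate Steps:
((0*(-6))*31)*(-50) = (0*31)*(-50) = 0*(-50) = 0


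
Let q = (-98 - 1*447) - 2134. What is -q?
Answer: 2679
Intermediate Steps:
q = -2679 (q = (-98 - 447) - 2134 = -545 - 2134 = -2679)
-q = -1*(-2679) = 2679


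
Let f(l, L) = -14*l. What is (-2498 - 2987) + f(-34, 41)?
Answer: -5009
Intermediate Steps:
(-2498 - 2987) + f(-34, 41) = (-2498 - 2987) - 14*(-34) = -5485 + 476 = -5009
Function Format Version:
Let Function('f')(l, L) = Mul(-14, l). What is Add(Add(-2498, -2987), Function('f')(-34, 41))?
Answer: -5009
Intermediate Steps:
Add(Add(-2498, -2987), Function('f')(-34, 41)) = Add(Add(-2498, -2987), Mul(-14, -34)) = Add(-5485, 476) = -5009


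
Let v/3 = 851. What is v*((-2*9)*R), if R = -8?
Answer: 367632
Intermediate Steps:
v = 2553 (v = 3*851 = 2553)
v*((-2*9)*R) = 2553*(-2*9*(-8)) = 2553*(-18*(-8)) = 2553*144 = 367632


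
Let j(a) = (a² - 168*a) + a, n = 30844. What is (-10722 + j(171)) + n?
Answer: 20806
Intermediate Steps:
j(a) = a² - 167*a
(-10722 + j(171)) + n = (-10722 + 171*(-167 + 171)) + 30844 = (-10722 + 171*4) + 30844 = (-10722 + 684) + 30844 = -10038 + 30844 = 20806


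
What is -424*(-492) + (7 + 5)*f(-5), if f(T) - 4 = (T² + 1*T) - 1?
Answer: 208884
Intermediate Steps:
f(T) = 3 + T + T² (f(T) = 4 + ((T² + 1*T) - 1) = 4 + ((T² + T) - 1) = 4 + ((T + T²) - 1) = 4 + (-1 + T + T²) = 3 + T + T²)
-424*(-492) + (7 + 5)*f(-5) = -424*(-492) + (7 + 5)*(3 - 5 + (-5)²) = 208608 + 12*(3 - 5 + 25) = 208608 + 12*23 = 208608 + 276 = 208884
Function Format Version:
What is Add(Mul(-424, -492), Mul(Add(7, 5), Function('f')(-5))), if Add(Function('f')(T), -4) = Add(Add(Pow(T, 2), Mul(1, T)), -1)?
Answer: 208884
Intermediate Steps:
Function('f')(T) = Add(3, T, Pow(T, 2)) (Function('f')(T) = Add(4, Add(Add(Pow(T, 2), Mul(1, T)), -1)) = Add(4, Add(Add(Pow(T, 2), T), -1)) = Add(4, Add(Add(T, Pow(T, 2)), -1)) = Add(4, Add(-1, T, Pow(T, 2))) = Add(3, T, Pow(T, 2)))
Add(Mul(-424, -492), Mul(Add(7, 5), Function('f')(-5))) = Add(Mul(-424, -492), Mul(Add(7, 5), Add(3, -5, Pow(-5, 2)))) = Add(208608, Mul(12, Add(3, -5, 25))) = Add(208608, Mul(12, 23)) = Add(208608, 276) = 208884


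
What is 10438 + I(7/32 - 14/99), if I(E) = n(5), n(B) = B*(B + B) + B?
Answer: 10493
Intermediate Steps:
n(B) = B + 2*B**2 (n(B) = B*(2*B) + B = 2*B**2 + B = B + 2*B**2)
I(E) = 55 (I(E) = 5*(1 + 2*5) = 5*(1 + 10) = 5*11 = 55)
10438 + I(7/32 - 14/99) = 10438 + 55 = 10493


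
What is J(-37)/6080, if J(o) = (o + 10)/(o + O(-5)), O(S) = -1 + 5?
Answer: 9/66880 ≈ 0.00013457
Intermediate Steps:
O(S) = 4
J(o) = (10 + o)/(4 + o) (J(o) = (o + 10)/(o + 4) = (10 + o)/(4 + o))
J(-37)/6080 = ((10 - 37)/(4 - 37))/6080 = (-27/(-33))*(1/6080) = -1/33*(-27)*(1/6080) = (9/11)*(1/6080) = 9/66880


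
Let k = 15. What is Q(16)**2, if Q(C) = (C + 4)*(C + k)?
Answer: 384400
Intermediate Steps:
Q(C) = (4 + C)*(15 + C) (Q(C) = (C + 4)*(C + 15) = (4 + C)*(15 + C))
Q(16)**2 = (60 + 16**2 + 19*16)**2 = (60 + 256 + 304)**2 = 620**2 = 384400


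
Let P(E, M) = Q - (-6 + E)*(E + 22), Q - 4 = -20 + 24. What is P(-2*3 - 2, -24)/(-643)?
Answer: -204/643 ≈ -0.31726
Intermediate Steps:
Q = 8 (Q = 4 + (-20 + 24) = 4 + 4 = 8)
P(E, M) = 8 - (-6 + E)*(22 + E) (P(E, M) = 8 - (-6 + E)*(E + 22) = 8 - (-6 + E)*(22 + E))
P(-2*3 - 2, -24)/(-643) = (140 - (-2*3 - 2)² - 16*(-2*3 - 2))/(-643) = (140 - (-6 - 2)² - 16*(-6 - 2))*(-1/643) = (140 - 1*(-8)² - 16*(-8))*(-1/643) = (140 - 1*64 + 128)*(-1/643) = (140 - 64 + 128)*(-1/643) = 204*(-1/643) = -204/643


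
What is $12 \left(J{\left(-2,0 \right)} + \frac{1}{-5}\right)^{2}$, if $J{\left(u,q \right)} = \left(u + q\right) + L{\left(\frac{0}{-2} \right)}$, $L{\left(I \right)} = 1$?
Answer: $\frac{432}{25} \approx 17.28$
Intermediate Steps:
$J{\left(u,q \right)} = 1 + q + u$ ($J{\left(u,q \right)} = \left(u + q\right) + 1 = \left(q + u\right) + 1 = 1 + q + u$)
$12 \left(J{\left(-2,0 \right)} + \frac{1}{-5}\right)^{2} = 12 \left(\left(1 + 0 - 2\right) + \frac{1}{-5}\right)^{2} = 12 \left(-1 - \frac{1}{5}\right)^{2} = 12 \left(- \frac{6}{5}\right)^{2} = 12 \cdot \frac{36}{25} = \frac{432}{25}$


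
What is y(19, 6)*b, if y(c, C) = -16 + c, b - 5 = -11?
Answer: -18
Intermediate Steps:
b = -6 (b = 5 - 11 = -6)
y(19, 6)*b = (-16 + 19)*(-6) = 3*(-6) = -18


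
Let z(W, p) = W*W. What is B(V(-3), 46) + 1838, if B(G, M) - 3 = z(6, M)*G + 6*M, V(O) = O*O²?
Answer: 1145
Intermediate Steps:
V(O) = O³
z(W, p) = W²
B(G, M) = 3 + 6*M + 36*G (B(G, M) = 3 + (6²*G + 6*M) = 3 + (36*G + 6*M) = 3 + (6*M + 36*G) = 3 + 6*M + 36*G)
B(V(-3), 46) + 1838 = (3 + 6*46 + 36*(-3)³) + 1838 = (3 + 276 + 36*(-27)) + 1838 = (3 + 276 - 972) + 1838 = -693 + 1838 = 1145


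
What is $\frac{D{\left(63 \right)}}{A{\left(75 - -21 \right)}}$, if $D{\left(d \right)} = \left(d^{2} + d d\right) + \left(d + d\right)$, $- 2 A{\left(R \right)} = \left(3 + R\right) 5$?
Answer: $- \frac{1792}{55} \approx -32.582$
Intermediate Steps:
$A{\left(R \right)} = - \frac{15}{2} - \frac{5 R}{2}$ ($A{\left(R \right)} = - \frac{\left(3 + R\right) 5}{2} = - \frac{15 + 5 R}{2} = - \frac{15}{2} - \frac{5 R}{2}$)
$D{\left(d \right)} = 2 d + 2 d^{2}$ ($D{\left(d \right)} = \left(d^{2} + d^{2}\right) + 2 d = 2 d^{2} + 2 d = 2 d + 2 d^{2}$)
$\frac{D{\left(63 \right)}}{A{\left(75 - -21 \right)}} = \frac{2 \cdot 63 \left(1 + 63\right)}{- \frac{15}{2} - \frac{5 \left(75 - -21\right)}{2}} = \frac{2 \cdot 63 \cdot 64}{- \frac{15}{2} - \frac{5 \left(75 + 21\right)}{2}} = \frac{8064}{- \frac{15}{2} - 240} = \frac{8064}{- \frac{495}{2}} = 8064 \left(- \frac{2}{495}\right) = - \frac{1792}{55}$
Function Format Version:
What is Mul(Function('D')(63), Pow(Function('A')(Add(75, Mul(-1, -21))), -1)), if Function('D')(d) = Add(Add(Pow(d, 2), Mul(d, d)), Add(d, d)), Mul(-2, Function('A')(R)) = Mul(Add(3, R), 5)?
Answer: Rational(-1792, 55) ≈ -32.582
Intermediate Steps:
Function('A')(R) = Add(Rational(-15, 2), Mul(Rational(-5, 2), R)) (Function('A')(R) = Mul(Rational(-1, 2), Mul(Add(3, R), 5)) = Mul(Rational(-1, 2), Add(15, Mul(5, R))) = Add(Rational(-15, 2), Mul(Rational(-5, 2), R)))
Function('D')(d) = Add(Mul(2, d), Mul(2, Pow(d, 2))) (Function('D')(d) = Add(Add(Pow(d, 2), Pow(d, 2)), Mul(2, d)) = Add(Mul(2, Pow(d, 2)), Mul(2, d)) = Add(Mul(2, d), Mul(2, Pow(d, 2))))
Mul(Function('D')(63), Pow(Function('A')(Add(75, Mul(-1, -21))), -1)) = Mul(Mul(2, 63, Add(1, 63)), Pow(Add(Rational(-15, 2), Mul(Rational(-5, 2), Add(75, Mul(-1, -21)))), -1)) = Mul(Mul(2, 63, 64), Pow(Add(Rational(-15, 2), Mul(Rational(-5, 2), Add(75, 21))), -1)) = Mul(8064, Pow(Add(Rational(-15, 2), Mul(Rational(-5, 2), 96)), -1)) = Mul(8064, Pow(Add(Rational(-15, 2), -240), -1)) = Mul(8064, Pow(Rational(-495, 2), -1)) = Mul(8064, Rational(-2, 495)) = Rational(-1792, 55)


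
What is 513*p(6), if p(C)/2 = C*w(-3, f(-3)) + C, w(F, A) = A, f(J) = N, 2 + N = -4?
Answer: -30780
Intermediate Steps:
N = -6 (N = -2 - 4 = -6)
f(J) = -6
p(C) = -10*C (p(C) = 2*(C*(-6) + C) = 2*(-6*C + C) = 2*(-5*C) = -10*C)
513*p(6) = 513*(-10*6) = 513*(-60) = -30780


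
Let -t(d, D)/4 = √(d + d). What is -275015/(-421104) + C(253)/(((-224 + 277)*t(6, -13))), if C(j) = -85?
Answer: 275015/421104 + 85*√3/1272 ≈ 0.76882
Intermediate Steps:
t(d, D) = -4*√2*√d (t(d, D) = -4*√(d + d) = -4*√2*√d)
-275015/(-421104) + C(253)/(((-224 + 277)*t(6, -13))) = -275015/(-421104) - 85*(-√3/(24*(-224 + 277))) = -275015*(-1/421104) - 85*(-√3/1272) = 275015/421104 - 85*(-√3/1272) = 275015/421104 - (-85)*√3/1272 = 275015/421104 + 85*√3/1272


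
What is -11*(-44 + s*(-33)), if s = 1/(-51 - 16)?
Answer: 32065/67 ≈ 478.58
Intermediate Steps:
s = -1/67 (s = 1/(-67) = -1/67 ≈ -0.014925)
-11*(-44 + s*(-33)) = -11*(-44 - 1/67*(-33)) = -11*(-44 + 33/67) = -11*(-2915/67) = 32065/67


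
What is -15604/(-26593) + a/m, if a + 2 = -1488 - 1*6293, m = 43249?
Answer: 467884077/1150120657 ≈ 0.40681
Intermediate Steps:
a = -7783 (a = -2 + (-1488 - 1*6293) = -2 + (-1488 - 6293) = -2 - 7781 = -7783)
-15604/(-26593) + a/m = -15604/(-26593) - 7783/43249 = -15604*(-1/26593) - 7783*1/43249 = 15604/26593 - 7783/43249 = 467884077/1150120657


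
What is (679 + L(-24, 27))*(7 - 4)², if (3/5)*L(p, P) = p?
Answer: 5751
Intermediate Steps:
L(p, P) = 5*p/3
(679 + L(-24, 27))*(7 - 4)² = (679 + (5/3)*(-24))*(7 - 4)² = (679 - 40)*3² = 639*9 = 5751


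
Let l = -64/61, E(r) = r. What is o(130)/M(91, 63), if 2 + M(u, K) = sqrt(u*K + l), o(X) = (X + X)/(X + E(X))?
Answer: 122/349405 + sqrt(21328589)/349405 ≈ 0.013567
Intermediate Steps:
l = -64/61 (l = -64*1/61 = -64/61 ≈ -1.0492)
o(X) = 1 (o(X) = (X + X)/(X + X) = (2*X)/((2*X)) = (2*X)*(1/(2*X)) = 1)
M(u, K) = -2 + sqrt(-64/61 + K*u) (M(u, K) = -2 + sqrt(u*K - 64/61) = -2 + sqrt(K*u - 64/61) = -2 + sqrt(-64/61 + K*u))
o(130)/M(91, 63) = 1/(-2 + sqrt(-3904 + 3721*63*91)/61) = 1/(-2 + sqrt(-3904 + 21332493)/61) = 1/(-2 + sqrt(21328589)/61)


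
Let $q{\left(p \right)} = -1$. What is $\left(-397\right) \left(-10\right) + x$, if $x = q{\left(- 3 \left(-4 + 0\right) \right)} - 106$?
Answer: $3863$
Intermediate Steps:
$x = -107$ ($x = -1 - 106 = -107$)
$\left(-397\right) \left(-10\right) + x = \left(-397\right) \left(-10\right) - 107 = 3970 - 107 = 3863$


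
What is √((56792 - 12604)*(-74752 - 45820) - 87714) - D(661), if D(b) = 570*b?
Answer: -376770 + 5*I*√213116930 ≈ -3.7677e+5 + 72993.0*I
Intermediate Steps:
√((56792 - 12604)*(-74752 - 45820) - 87714) - D(661) = √((56792 - 12604)*(-74752 - 45820) - 87714) - 570*661 = √(44188*(-120572) - 87714) - 1*376770 = √(-5327835536 - 87714) - 376770 = √(-5327923250) - 376770 = 5*I*√213116930 - 376770 = -376770 + 5*I*√213116930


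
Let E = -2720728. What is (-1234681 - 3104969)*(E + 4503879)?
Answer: -7738251237150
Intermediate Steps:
(-1234681 - 3104969)*(E + 4503879) = (-1234681 - 3104969)*(-2720728 + 4503879) = -4339650*1783151 = -7738251237150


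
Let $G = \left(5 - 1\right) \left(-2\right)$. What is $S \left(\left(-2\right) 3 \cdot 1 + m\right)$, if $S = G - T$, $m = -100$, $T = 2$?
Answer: $1060$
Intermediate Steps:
$G = -8$ ($G = 4 \left(-2\right) = -8$)
$S = -10$ ($S = -8 - 2 = -10$)
$S \left(\left(-2\right) 3 \cdot 1 + m\right) = - 10 \left(\left(-2\right) 3 \cdot 1 - 100\right) = - 10 \left(\left(-6\right) 1 - 100\right) = - 10 \left(-6 - 100\right) = \left(-10\right) \left(-106\right) = 1060$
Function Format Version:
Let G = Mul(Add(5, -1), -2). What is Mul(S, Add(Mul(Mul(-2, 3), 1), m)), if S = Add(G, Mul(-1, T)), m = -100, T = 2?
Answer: 1060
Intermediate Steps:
G = -8 (G = Mul(4, -2) = -8)
S = -10 (S = Add(-8, Mul(-1, 2)) = Add(-8, -2) = -10)
Mul(S, Add(Mul(Mul(-2, 3), 1), m)) = Mul(-10, Add(Mul(Mul(-2, 3), 1), -100)) = Mul(-10, Add(Mul(-6, 1), -100)) = Mul(-10, Add(-6, -100)) = Mul(-10, -106) = 1060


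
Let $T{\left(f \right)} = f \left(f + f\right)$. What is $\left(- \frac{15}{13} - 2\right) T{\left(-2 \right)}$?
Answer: $- \frac{328}{13} \approx -25.231$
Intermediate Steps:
$T{\left(f \right)} = 2 f^{2}$ ($T{\left(f \right)} = f 2 f = 2 f^{2}$)
$\left(- \frac{15}{13} - 2\right) T{\left(-2 \right)} = \left(- \frac{15}{13} - 2\right) 2 \left(-2\right)^{2} = \left(\left(-15\right) \frac{1}{13} - 2\right) 2 \cdot 4 = \left(- \frac{15}{13} - 2\right) 8 = \left(- \frac{41}{13}\right) 8 = - \frac{328}{13}$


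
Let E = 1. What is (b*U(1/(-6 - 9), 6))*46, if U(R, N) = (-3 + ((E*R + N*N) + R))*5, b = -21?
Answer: -158746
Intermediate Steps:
U(R, N) = -15 + 5*N² + 10*R (U(R, N) = (-3 + ((1*R + N*N) + R))*5 = (-3 + ((R + N²) + R))*5 = (-3 + (N² + 2*R))*5 = (-3 + N² + 2*R)*5 = -15 + 5*N² + 10*R)
(b*U(1/(-6 - 9), 6))*46 = -21*(-15 + 5*6² + 10/(-6 - 9))*46 = -21*(-15 + 5*36 + 10/(-15))*46 = -21*(-15 + 180 + 10*(-1/15))*46 = -21*(-15 + 180 - ⅔)*46 = -21*493/3*46 = -3451*46 = -158746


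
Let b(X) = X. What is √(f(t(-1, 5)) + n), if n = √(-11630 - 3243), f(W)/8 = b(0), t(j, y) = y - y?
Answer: 14873^(¼)*√I ≈ 7.8088 + 7.8088*I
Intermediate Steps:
t(j, y) = 0
f(W) = 0 (f(W) = 8*0 = 0)
n = I*√14873 (n = √(-14873) = I*√14873 ≈ 121.95*I)
√(f(t(-1, 5)) + n) = √(0 + I*√14873) = √(I*√14873) = 14873^(¼)*√I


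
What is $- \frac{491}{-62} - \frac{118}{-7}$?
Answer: $\frac{10753}{434} \approx 24.776$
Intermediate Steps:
$- \frac{491}{-62} - \frac{118}{-7} = \left(-491\right) \left(- \frac{1}{62}\right) - - \frac{118}{7} = \frac{491}{62} + \frac{118}{7} = \frac{10753}{434}$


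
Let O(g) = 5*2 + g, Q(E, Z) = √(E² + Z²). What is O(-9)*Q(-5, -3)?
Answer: √34 ≈ 5.8309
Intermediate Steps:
O(g) = 10 + g
O(-9)*Q(-5, -3) = (10 - 9)*√((-5)² + (-3)²) = 1*√(25 + 9) = 1*√34 = √34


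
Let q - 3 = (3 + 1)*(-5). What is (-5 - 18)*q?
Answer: 391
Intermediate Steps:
q = -17 (q = 3 + (3 + 1)*(-5) = 3 + 4*(-5) = 3 - 20 = -17)
(-5 - 18)*q = (-5 - 18)*(-17) = -23*(-17) = 391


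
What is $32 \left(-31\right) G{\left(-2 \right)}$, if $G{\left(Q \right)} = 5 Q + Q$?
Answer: $11904$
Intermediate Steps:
$G{\left(Q \right)} = 6 Q$
$32 \left(-31\right) G{\left(-2 \right)} = 32 \left(-31\right) 6 \left(-2\right) = \left(-992\right) \left(-12\right) = 11904$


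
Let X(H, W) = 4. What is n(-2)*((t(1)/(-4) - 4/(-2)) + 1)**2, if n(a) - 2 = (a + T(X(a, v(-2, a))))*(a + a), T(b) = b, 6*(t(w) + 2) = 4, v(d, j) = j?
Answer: -200/3 ≈ -66.667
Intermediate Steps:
t(w) = -4/3 (t(w) = -2 + (1/6)*4 = -2 + 2/3 = -4/3)
n(a) = 2 + 2*a*(4 + a) (n(a) = 2 + (a + 4)*(a + a) = 2 + (4 + a)*(2*a) = 2 + 2*a*(4 + a))
n(-2)*((t(1)/(-4) - 4/(-2)) + 1)**2 = (2 + 2*(-2)**2 + 8*(-2))*((-4/3/(-4) - 4/(-2)) + 1)**2 = (2 + 2*4 - 16)*((-4/3*(-1/4) - 4*(-1/2)) + 1)**2 = (2 + 8 - 16)*((1/3 + 2) + 1)**2 = -6*(7/3 + 1)**2 = -6*(10/3)**2 = -6*100/9 = -200/3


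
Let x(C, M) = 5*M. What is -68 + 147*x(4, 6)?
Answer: 4342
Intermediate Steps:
-68 + 147*x(4, 6) = -68 + 147*(5*6) = -68 + 147*30 = -68 + 4410 = 4342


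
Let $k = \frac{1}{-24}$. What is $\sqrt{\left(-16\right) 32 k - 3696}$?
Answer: $\frac{4 i \sqrt{2067}}{3} \approx 60.619 i$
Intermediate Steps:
$k = - \frac{1}{24} \approx -0.041667$
$\sqrt{\left(-16\right) 32 k - 3696} = \sqrt{\left(-16\right) 32 \left(- \frac{1}{24}\right) - 3696} = \sqrt{\left(-512\right) \left(- \frac{1}{24}\right) - 3696} = \sqrt{\frac{64}{3} - 3696} = \sqrt{- \frac{11024}{3}} = \frac{4 i \sqrt{2067}}{3}$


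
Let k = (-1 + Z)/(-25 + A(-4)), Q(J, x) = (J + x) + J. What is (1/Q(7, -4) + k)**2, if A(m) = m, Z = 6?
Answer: 441/84100 ≈ 0.0052438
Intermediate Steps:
Q(J, x) = x + 2*J
k = -5/29 (k = (-1 + 6)/(-25 - 4) = 5/(-29) = 5*(-1/29) = -5/29 ≈ -0.17241)
(1/Q(7, -4) + k)**2 = (1/(-4 + 2*7) - 5/29)**2 = (1/(-4 + 14) - 5/29)**2 = (1/10 - 5/29)**2 = (-21/290)**2 = 441/84100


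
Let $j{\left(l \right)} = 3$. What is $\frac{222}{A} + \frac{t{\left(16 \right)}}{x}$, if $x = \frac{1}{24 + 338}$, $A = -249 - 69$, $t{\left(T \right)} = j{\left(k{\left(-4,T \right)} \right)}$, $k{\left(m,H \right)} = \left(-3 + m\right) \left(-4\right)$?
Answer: $\frac{57521}{53} \approx 1085.3$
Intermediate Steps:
$k{\left(m,H \right)} = 12 - 4 m$
$t{\left(T \right)} = 3$
$A = -318$ ($A = -249 - 69 = -318$)
$x = \frac{1}{362} \approx 0.0027624$
$\frac{222}{A} + \frac{t{\left(16 \right)}}{x} = \frac{222}{-318} + 3 \frac{1}{\frac{1}{362}} = 222 \left(- \frac{1}{318}\right) + 3 \cdot 362 = - \frac{37}{53} + 1086 = \frac{57521}{53}$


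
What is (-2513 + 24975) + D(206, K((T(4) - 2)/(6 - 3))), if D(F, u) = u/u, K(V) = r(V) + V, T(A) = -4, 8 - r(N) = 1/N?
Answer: 22463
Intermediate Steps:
r(N) = 8 - 1/N
K(V) = 8 + V - 1/V (K(V) = (8 - 1/V) + V = 8 + V - 1/V)
D(F, u) = 1
(-2513 + 24975) + D(206, K((T(4) - 2)/(6 - 3))) = (-2513 + 24975) + 1 = 22462 + 1 = 22463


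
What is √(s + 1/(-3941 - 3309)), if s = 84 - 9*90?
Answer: I*√1526415290/1450 ≈ 26.944*I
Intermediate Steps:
s = -726 (s = 84 - 810 = -726)
√(s + 1/(-3941 - 3309)) = √(-726 + 1/(-3941 - 3309)) = √(-726 + 1/(-7250)) = √(-726 - 1/7250) = √(-5263501/7250) = I*√1526415290/1450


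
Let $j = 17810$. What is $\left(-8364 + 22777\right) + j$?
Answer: $32223$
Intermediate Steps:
$\left(-8364 + 22777\right) + j = \left(-8364 + 22777\right) + 17810 = 14413 + 17810 = 32223$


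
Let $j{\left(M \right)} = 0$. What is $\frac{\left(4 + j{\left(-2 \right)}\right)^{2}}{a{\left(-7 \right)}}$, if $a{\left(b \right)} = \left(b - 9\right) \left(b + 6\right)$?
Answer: $1$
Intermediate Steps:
$a{\left(b \right)} = \left(-9 + b\right) \left(6 + b\right)$
$\frac{\left(4 + j{\left(-2 \right)}\right)^{2}}{a{\left(-7 \right)}} = \frac{\left(4 + 0\right)^{2}}{-54 + \left(-7\right)^{2} - -21} = \frac{4^{2}}{-54 + 49 + 21} = \frac{16}{16} = 16 \cdot \frac{1}{16} = 1$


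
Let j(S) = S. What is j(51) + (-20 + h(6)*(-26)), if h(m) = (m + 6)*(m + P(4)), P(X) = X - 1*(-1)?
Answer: -3401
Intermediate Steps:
P(X) = 1 + X (P(X) = X + 1 = 1 + X)
h(m) = (5 + m)*(6 + m) (h(m) = (m + 6)*(m + (1 + 4)) = (6 + m)*(m + 5) = (6 + m)*(5 + m) = (5 + m)*(6 + m))
j(51) + (-20 + h(6)*(-26)) = 51 + (-20 + (30 + 6² + 11*6)*(-26)) = 51 + (-20 + (30 + 36 + 66)*(-26)) = 51 + (-20 + 132*(-26)) = 51 + (-20 - 3432) = 51 - 3452 = -3401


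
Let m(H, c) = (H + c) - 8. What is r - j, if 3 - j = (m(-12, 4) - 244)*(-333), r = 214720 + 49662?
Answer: 350959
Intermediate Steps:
m(H, c) = -8 + H + c
r = 264382
j = -86577 (j = 3 - ((-8 - 12 + 4) - 244)*(-333) = 3 - (-16 - 244)*(-333) = 3 - (-260)*(-333) = 3 - 1*86580 = 3 - 86580 = -86577)
r - j = 264382 - 1*(-86577) = 264382 + 86577 = 350959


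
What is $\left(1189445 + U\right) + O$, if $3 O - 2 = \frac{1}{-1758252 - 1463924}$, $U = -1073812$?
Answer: $\frac{372592025525}{3222176} \approx 1.1563 \cdot 10^{5}$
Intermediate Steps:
$O = \frac{2148117}{3222176}$ ($O = \frac{2}{3} + \frac{1}{3 \left(-1758252 - 1463924\right)} = \frac{2}{3} + \frac{1}{3 \left(-3222176\right)} = \frac{2}{3} + \frac{1}{3} \left(- \frac{1}{3222176}\right) = \frac{2}{3} - \frac{1}{9666528} = \frac{2148117}{3222176} \approx 0.66667$)
$\left(1189445 + U\right) + O = \left(1189445 - 1073812\right) + \frac{2148117}{3222176} = 115633 + \frac{2148117}{3222176} = \frac{372592025525}{3222176}$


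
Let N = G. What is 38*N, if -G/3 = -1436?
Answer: 163704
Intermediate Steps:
G = 4308 (G = -3*(-1436) = 4308)
N = 4308
38*N = 38*4308 = 163704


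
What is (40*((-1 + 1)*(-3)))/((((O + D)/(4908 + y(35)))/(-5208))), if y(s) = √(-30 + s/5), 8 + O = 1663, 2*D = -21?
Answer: 0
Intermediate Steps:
D = -21/2 (D = (½)*(-21) = -21/2 ≈ -10.500)
O = 1655 (O = -8 + 1663 = 1655)
y(s) = √(-30 + s/5) (y(s) = √(-30 + s*(⅕)) = √(-30 + s/5))
(40*((-1 + 1)*(-3)))/((((O + D)/(4908 + y(35)))/(-5208))) = (40*((-1 + 1)*(-3)))/((((1655 - 21/2)/(4908 + √(-750 + 5*35)/5))/(-5208))) = (40*(0*(-3)))/(((3289/(2*(4908 + √(-750 + 175)/5)))*(-1/5208))) = (40*0)/(((3289/(2*(4908 + √(-575)/5)))*(-1/5208))) = 0/(((3289/(2*(4908 + (5*I*√23)/5)))*(-1/5208))) = 0/(((3289/(2*(4908 + I*√23)))*(-1/5208))) = 0/((-3289/(10416*(4908 + I*√23)))) = 0*(-51121728/3289 - 10416*I*√23/3289) = 0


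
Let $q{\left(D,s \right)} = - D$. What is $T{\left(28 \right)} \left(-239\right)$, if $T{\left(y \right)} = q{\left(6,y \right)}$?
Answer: $1434$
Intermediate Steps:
$T{\left(y \right)} = -6$ ($T{\left(y \right)} = \left(-1\right) 6 = -6$)
$T{\left(28 \right)} \left(-239\right) = \left(-6\right) \left(-239\right) = 1434$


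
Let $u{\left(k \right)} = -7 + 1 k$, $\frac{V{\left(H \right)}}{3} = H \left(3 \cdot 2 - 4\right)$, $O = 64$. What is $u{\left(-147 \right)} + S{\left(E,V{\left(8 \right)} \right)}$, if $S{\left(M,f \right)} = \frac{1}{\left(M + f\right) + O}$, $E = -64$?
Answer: $- \frac{7391}{48} \approx -153.98$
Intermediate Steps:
$V{\left(H \right)} = 6 H$ ($V{\left(H \right)} = 3 H \left(3 \cdot 2 - 4\right) = 3 H \left(6 - 4\right) = 3 H 2 = 3 \cdot 2 H = 6 H$)
$S{\left(M,f \right)} = \frac{1}{64 + M + f}$ ($S{\left(M,f \right)} = \frac{1}{\left(M + f\right) + 64} = \frac{1}{64 + M + f}$)
$u{\left(k \right)} = -7 + k$
$u{\left(-147 \right)} + S{\left(E,V{\left(8 \right)} \right)} = \left(-7 - 147\right) + \frac{1}{64 - 64 + 6 \cdot 8} = -154 + \frac{1}{64 - 64 + 48} = -154 + \frac{1}{48} = - \frac{7391}{48}$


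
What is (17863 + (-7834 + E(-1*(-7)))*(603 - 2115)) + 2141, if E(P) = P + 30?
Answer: 11809068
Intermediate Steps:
E(P) = 30 + P
(17863 + (-7834 + E(-1*(-7)))*(603 - 2115)) + 2141 = (17863 + (-7834 + (30 - 1*(-7)))*(603 - 2115)) + 2141 = (17863 + (-7834 + (30 + 7))*(-1512)) + 2141 = (17863 + (-7834 + 37)*(-1512)) + 2141 = (17863 - 7797*(-1512)) + 2141 = (17863 + 11789064) + 2141 = 11806927 + 2141 = 11809068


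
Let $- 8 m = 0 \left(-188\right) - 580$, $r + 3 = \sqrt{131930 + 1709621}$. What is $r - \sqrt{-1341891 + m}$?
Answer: $-3 + \sqrt{1841551} - \frac{i \sqrt{5367274}}{2} \approx 1354.0 - 1158.4 i$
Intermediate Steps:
$r = -3 + \sqrt{1841551}$ ($r = -3 + \sqrt{131930 + 1709621} = -3 + \sqrt{1841551} \approx 1354.0$)
$m = \frac{145}{2}$ ($m = - \frac{0 \left(-188\right) - 580}{8} = - \frac{0 - 580}{8} = \left(- \frac{1}{8}\right) \left(-580\right) = \frac{145}{2} \approx 72.5$)
$r - \sqrt{-1341891 + m} = \left(-3 + \sqrt{1841551}\right) - \sqrt{-1341891 + \frac{145}{2}} = \left(-3 + \sqrt{1841551}\right) - \sqrt{- \frac{2683637}{2}} = \left(-3 + \sqrt{1841551}\right) - \frac{i \sqrt{5367274}}{2} = -3 + \sqrt{1841551} - \frac{i \sqrt{5367274}}{2}$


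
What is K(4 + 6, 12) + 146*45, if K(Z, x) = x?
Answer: 6582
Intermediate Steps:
K(4 + 6, 12) + 146*45 = 12 + 146*45 = 12 + 6570 = 6582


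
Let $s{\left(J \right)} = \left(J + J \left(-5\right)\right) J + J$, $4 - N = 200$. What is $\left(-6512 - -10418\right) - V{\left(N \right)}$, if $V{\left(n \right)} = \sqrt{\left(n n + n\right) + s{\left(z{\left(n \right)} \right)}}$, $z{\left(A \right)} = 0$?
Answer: $3906 - 14 \sqrt{195} \approx 3710.5$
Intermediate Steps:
$N = -196$ ($N = 4 - 200 = -196$)
$s{\left(J \right)} = J - 4 J^{2}$ ($s{\left(J \right)} = \left(J - 5 J\right) J + J = - 4 J J + J = - 4 J^{2} + J = J - 4 J^{2}$)
$V{\left(n \right)} = \sqrt{n + n^{2}}$ ($V{\left(n \right)} = \sqrt{\left(n n + n\right) + 0 \left(1 - 0\right)} = \sqrt{\left(n^{2} + n\right) + 0 \left(1 + 0\right)} = \sqrt{\left(n + n^{2}\right) + 0 \cdot 1} = \sqrt{\left(n + n^{2}\right) + 0} = \sqrt{n + n^{2}}$)
$\left(-6512 - -10418\right) - V{\left(N \right)} = \left(-6512 - -10418\right) - \sqrt{- 196 \left(1 - 196\right)} = \left(-6512 + 10418\right) - \sqrt{\left(-196\right) \left(-195\right)} = 3906 - \sqrt{38220} = 3906 - 14 \sqrt{195}$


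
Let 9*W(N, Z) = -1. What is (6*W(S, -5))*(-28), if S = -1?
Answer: 56/3 ≈ 18.667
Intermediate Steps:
W(N, Z) = -⅑ (W(N, Z) = (⅑)*(-1) = -⅑)
(6*W(S, -5))*(-28) = (6*(-⅑))*(-28) = -⅔*(-28) = 56/3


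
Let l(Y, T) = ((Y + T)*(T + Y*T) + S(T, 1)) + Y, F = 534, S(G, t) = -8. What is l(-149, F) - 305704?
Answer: -30733181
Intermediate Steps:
l(Y, T) = -8 + Y + (T + Y)*(T + T*Y) (l(Y, T) = ((Y + T)*(T + Y*T) - 8) + Y = ((T + Y)*(T + T*Y) - 8) + Y = (-8 + (T + Y)*(T + T*Y)) + Y = -8 + Y + (T + Y)*(T + T*Y))
l(-149, F) - 305704 = (-8 - 149 + 534² + 534*(-149) + 534*(-149)² - 149*534²) - 305704 = (-8 - 149 + 285156 - 79566 + 534*22201 - 149*285156) - 305704 = (-8 - 149 + 285156 - 79566 + 11855334 - 42488244) - 305704 = -30427477 - 305704 = -30733181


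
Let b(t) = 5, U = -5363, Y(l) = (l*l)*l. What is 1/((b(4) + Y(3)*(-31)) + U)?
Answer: -1/6195 ≈ -0.00016142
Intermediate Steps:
Y(l) = l³ (Y(l) = l²*l = l³)
1/((b(4) + Y(3)*(-31)) + U) = 1/((5 + 3³*(-31)) - 5363) = 1/((5 + 27*(-31)) - 5363) = 1/((5 - 837) - 5363) = 1/(-832 - 5363) = 1/(-6195) = -1/6195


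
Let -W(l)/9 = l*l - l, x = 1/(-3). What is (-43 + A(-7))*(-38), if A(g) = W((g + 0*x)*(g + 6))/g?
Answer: -418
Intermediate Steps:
x = -1/3 ≈ -0.33333
W(l) = -9*l**2 + 9*l (W(l) = -9*(l*l - l) = -9*(l**2 - l) = -9*l**2 + 9*l)
A(g) = 9*(1 - g*(6 + g))*(6 + g) (A(g) = (9*((g + 0*(-1/3))*(g + 6))*(1 - (g + 0*(-1/3))*(g + 6)))/g = (9*((g + 0)*(6 + g))*(1 - (g + 0)*(6 + g)))/g = (9*(g*(6 + g))*(1 - g*(6 + g)))/g = (9*g*(1 - g*(6 + g))*(6 + g))/g = 9*(1 - g*(6 + g))*(6 + g))
(-43 + A(-7))*(-38) = (-43 - 9*(-1 - 7*(6 - 7))*(6 - 7))*(-38) = (-43 - 9*(-1 - 7*(-1))*(-1))*(-38) = (-43 - 9*(-1 + 7)*(-1))*(-38) = (-43 - 9*6*(-1))*(-38) = (-43 + 54)*(-38) = 11*(-38) = -418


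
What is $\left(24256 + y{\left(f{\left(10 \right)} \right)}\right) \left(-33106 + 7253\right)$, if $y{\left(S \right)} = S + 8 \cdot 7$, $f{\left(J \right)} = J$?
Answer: $-628796666$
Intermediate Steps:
$y{\left(S \right)} = 56 + S$ ($y{\left(S \right)} = S + 56 = 56 + S$)
$\left(24256 + y{\left(f{\left(10 \right)} \right)}\right) \left(-33106 + 7253\right) = \left(24256 + \left(56 + 10\right)\right) \left(-33106 + 7253\right) = \left(24256 + 66\right) \left(-25853\right) = 24322 \left(-25853\right) = -628796666$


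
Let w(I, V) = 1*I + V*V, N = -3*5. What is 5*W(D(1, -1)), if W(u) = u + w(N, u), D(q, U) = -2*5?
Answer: 375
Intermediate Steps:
N = -15
D(q, U) = -10
w(I, V) = I + V**2
W(u) = -15 + u + u**2 (W(u) = u + (-15 + u**2) = -15 + u + u**2)
5*W(D(1, -1)) = 5*(-15 - 10 + (-10)**2) = 5*(-15 - 10 + 100) = 5*75 = 375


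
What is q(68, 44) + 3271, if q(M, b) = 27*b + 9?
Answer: 4468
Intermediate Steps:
q(M, b) = 9 + 27*b
q(68, 44) + 3271 = (9 + 27*44) + 3271 = (9 + 1188) + 3271 = 1197 + 3271 = 4468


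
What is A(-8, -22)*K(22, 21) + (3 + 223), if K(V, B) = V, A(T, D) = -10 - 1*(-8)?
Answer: 182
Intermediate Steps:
A(T, D) = -2 (A(T, D) = -10 + 8 = -2)
A(-8, -22)*K(22, 21) + (3 + 223) = -2*22 + (3 + 223) = -44 + 226 = 182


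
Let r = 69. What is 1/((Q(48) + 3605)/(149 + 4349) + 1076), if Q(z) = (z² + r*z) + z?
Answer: 346/373009 ≈ 0.00092759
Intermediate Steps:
Q(z) = z² + 70*z (Q(z) = (z² + 69*z) + z = z² + 70*z)
1/((Q(48) + 3605)/(149 + 4349) + 1076) = 1/((48*(70 + 48) + 3605)/(149 + 4349) + 1076) = 1/((48*118 + 3605)/4498 + 1076) = 1/((5664 + 3605)*(1/4498) + 1076) = 1/(9269*(1/4498) + 1076) = 1/(713/346 + 1076) = 1/(373009/346) = 346/373009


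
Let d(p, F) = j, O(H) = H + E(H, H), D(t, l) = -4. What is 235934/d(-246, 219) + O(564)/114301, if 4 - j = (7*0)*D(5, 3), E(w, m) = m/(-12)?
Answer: 1225795191/20782 ≈ 58984.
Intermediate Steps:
E(w, m) = -m/12 (E(w, m) = m*(-1/12) = -m/12)
O(H) = 11*H/12 (O(H) = H - H/12 = 11*H/12)
j = 4 (j = 4 - 7*0*(-4) = 4 - 0*(-4) = 4 - 1*0 = 4 + 0 = 4)
d(p, F) = 4
235934/d(-246, 219) + O(564)/114301 = 235934/4 + ((11/12)*564)/114301 = 235934*(1/4) + 517*(1/114301) = 117967/2 + 47/10391 = 1225795191/20782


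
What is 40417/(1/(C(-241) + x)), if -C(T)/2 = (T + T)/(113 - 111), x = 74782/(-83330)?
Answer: 62320337151/3205 ≈ 1.9445e+7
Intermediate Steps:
x = -37391/41665 (x = 74782*(-1/83330) = -37391/41665 ≈ -0.89742)
C(T) = -2*T (C(T) = -2*(T + T)/(113 - 111) = -2*2*T/2 = -2*T)
40417/(1/(C(-241) + x)) = 40417/(1/(-2*(-241) - 37391/41665)) = 40417/(1/(482 - 37391/41665)) = 40417/(1/(20045139/41665)) = 40417/(41665/20045139) = 40417*(20045139/41665) = 62320337151/3205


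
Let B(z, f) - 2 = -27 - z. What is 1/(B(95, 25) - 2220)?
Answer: -1/2340 ≈ -0.00042735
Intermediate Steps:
B(z, f) = -25 - z (B(z, f) = 2 + (-27 - z) = -25 - z)
1/(B(95, 25) - 2220) = 1/((-25 - 1*95) - 2220) = 1/((-25 - 95) - 2220) = 1/(-120 - 2220) = 1/(-2340) = -1/2340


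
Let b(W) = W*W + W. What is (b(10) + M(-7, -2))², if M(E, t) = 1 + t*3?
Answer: 11025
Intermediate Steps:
M(E, t) = 1 + 3*t
b(W) = W + W² (b(W) = W² + W = W + W²)
(b(10) + M(-7, -2))² = (10*(1 + 10) + (1 + 3*(-2)))² = (10*11 + (1 - 6))² = (110 - 5)² = 105² = 11025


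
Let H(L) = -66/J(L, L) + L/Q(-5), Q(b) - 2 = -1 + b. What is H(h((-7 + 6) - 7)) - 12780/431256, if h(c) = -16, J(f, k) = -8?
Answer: 878351/71876 ≈ 12.220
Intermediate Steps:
Q(b) = 1 + b (Q(b) = 2 + (-1 + b) = 1 + b)
H(L) = 33/4 - L/4 (H(L) = -66/(-8) + L/(1 - 5) = -66*(-⅛) + L/(-4) = 33/4 + L*(-¼) = 33/4 - L/4)
H(h((-7 + 6) - 7)) - 12780/431256 = (33/4 - ¼*(-16)) - 12780/431256 = (33/4 + 4) - 12780/431256 = 49/4 - 1*1065/35938 = 49/4 - 1065/35938 = 878351/71876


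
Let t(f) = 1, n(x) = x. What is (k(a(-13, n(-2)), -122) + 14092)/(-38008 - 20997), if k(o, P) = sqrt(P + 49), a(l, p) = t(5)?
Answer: -14092/59005 - I*sqrt(73)/59005 ≈ -0.23883 - 0.0001448*I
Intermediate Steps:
a(l, p) = 1
k(o, P) = sqrt(49 + P)
(k(a(-13, n(-2)), -122) + 14092)/(-38008 - 20997) = (sqrt(49 - 122) + 14092)/(-38008 - 20997) = (sqrt(-73) + 14092)/(-59005) = (I*sqrt(73) + 14092)*(-1/59005) = (14092 + I*sqrt(73))*(-1/59005) = -14092/59005 - I*sqrt(73)/59005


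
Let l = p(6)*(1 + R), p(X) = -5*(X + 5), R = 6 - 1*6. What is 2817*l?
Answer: -154935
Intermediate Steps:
R = 0 (R = 6 - 6 = 0)
p(X) = -25 - 5*X (p(X) = -5*(5 + X) = -25 - 5*X)
l = -55 (l = (-25 - 5*6)*(1 + 0) = (-25 - 30)*1 = -55*1 = -55)
2817*l = 2817*(-55) = -154935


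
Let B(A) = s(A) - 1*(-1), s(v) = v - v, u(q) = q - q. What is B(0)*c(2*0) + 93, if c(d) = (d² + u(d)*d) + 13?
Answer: 106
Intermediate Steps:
u(q) = 0
s(v) = 0
B(A) = 1 (B(A) = 0 - 1*(-1) = 0 + 1 = 1)
c(d) = 13 + d² (c(d) = (d² + 0*d) + 13 = (d² + 0) + 13 = d² + 13 = 13 + d²)
B(0)*c(2*0) + 93 = 1*(13 + (2*0)²) + 93 = 1*(13 + 0²) + 93 = 1*(13 + 0) + 93 = 1*13 + 93 = 13 + 93 = 106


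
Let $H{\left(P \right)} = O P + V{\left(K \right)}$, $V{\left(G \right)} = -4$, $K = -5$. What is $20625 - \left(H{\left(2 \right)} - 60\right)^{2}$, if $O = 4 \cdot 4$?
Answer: $19601$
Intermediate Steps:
$O = 16$
$H{\left(P \right)} = -4 + 16 P$ ($H{\left(P \right)} = 16 P - 4 = -4 + 16 P$)
$20625 - \left(H{\left(2 \right)} - 60\right)^{2} = 20625 - \left(\left(-4 + 16 \cdot 2\right) - 60\right)^{2} = 20625 - \left(\left(-4 + 32\right) - 60\right)^{2} = 20625 - \left(28 - 60\right)^{2} = 20625 - \left(-32\right)^{2} = 20625 - 1024 = 19601$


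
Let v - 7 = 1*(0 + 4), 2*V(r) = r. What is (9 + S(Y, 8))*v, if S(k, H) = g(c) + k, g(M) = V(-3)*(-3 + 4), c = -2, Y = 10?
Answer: 385/2 ≈ 192.50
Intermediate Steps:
V(r) = r/2
v = 11 (v = 7 + 1*(0 + 4) = 7 + 1*4 = 7 + 4 = 11)
g(M) = -3/2 (g(M) = ((½)*(-3))*(-3 + 4) = -3/2*1 = -3/2)
S(k, H) = -3/2 + k
(9 + S(Y, 8))*v = (9 + (-3/2 + 10))*11 = (9 + 17/2)*11 = (35/2)*11 = 385/2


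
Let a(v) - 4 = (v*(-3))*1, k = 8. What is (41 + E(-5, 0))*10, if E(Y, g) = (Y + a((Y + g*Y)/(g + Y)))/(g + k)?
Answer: 405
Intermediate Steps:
a(v) = 4 - 3*v (a(v) = 4 + (v*(-3))*1 = 4 - 3*v*1 = 4 - 3*v)
E(Y, g) = (4 + Y - 3*(Y + Y*g)/(Y + g))/(8 + g) (E(Y, g) = (Y + (4 - 3*(Y + g*Y)/(g + Y)))/(g + 8) = (Y + (4 - 3*(Y + Y*g)/(Y + g)))/(8 + g) = (4 + Y - 3*(Y + Y*g)/(Y + g))/(8 + g))
(41 + E(-5, 0))*10 = (41 + ((4 - 5)*(-5 + 0) - 3*(-5)*(1 + 0))/((8 + 0)*(-5 + 0)))*10 = (41 + (-1*(-5) - 3*(-5)*1)/(8*(-5)))*10 = (41 + (1/8)*(-1/5)*(5 + 15))*10 = (41 + (1/8)*(-1/5)*20)*10 = (41 - 1/2)*10 = (81/2)*10 = 405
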